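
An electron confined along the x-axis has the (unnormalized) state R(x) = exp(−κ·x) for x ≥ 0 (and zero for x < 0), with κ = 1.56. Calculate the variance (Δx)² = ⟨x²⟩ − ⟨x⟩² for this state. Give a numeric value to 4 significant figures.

0.1027

Compute ⟨x⟩ and ⟨x²⟩ separately, then (Δx)² = ⟨x²⟩ − ⟨x⟩².
Every integrand reduces to terms xʲ·e^(−2κx) on [0, ∞); use ∫₀^∞ xʲ·e^(−2κx) dx = j!/(2κ)^(j+1).
Normalization: ∫|R|² dx = 0.32051.
⟨x⟩ = 0.32051 and ⟨x²⟩ = 0.20546.
(Δx)² = 0.20546 − (0.32051)² = 0.10273.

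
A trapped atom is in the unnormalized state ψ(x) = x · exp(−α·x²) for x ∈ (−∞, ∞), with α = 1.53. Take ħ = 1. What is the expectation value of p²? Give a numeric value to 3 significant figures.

p² ψ = −ħ² d²ψ/dx²; ⟨p²⟩ = −ħ² ∫ ψ*·ψ'' dx / ∫|ψ|² dx.
Expand each integrand as polynomial × e^(−2αx²) and use ∫x^(2j)·e^(−2αx²) dx = (2j−1)!!/(4α)^j · √(π/(2α)), odd powers → 0; here √(π/(2α)) = 1.0132. Differentiate with the product rule, d/dx e^(−αx²) = −2αx·e^(−αx²).
State is unnormalized: ∫|ψ|² dx = 0.16556, and ∫ψ*·(−ħ² ψ'') dx = 0.75993, so ⟨p²⟩ = 0.75993 / 0.16556.
⟨p²⟩ = 4.5900.

4.59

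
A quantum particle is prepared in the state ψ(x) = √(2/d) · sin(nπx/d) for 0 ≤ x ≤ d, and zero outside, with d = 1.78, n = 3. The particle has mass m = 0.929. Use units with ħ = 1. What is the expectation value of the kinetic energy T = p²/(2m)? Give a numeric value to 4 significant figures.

15.09

T = −(ħ²/2m) d²/dx², so ⟨T⟩ = −(ħ²/2m) ∫ ψ*·ψ'' dx; with m = 0.929.
d/dx sin(nπx/d) = (nπ/d)·cos(nπx/d) and d²/dx² sin(nπx/d) = −(nπ/d)²·sin(nπx/d); on 0 ≤ x ≤ d, ∫sin²(nπx/d) dx = d/2 and ∫sin(nπx/d)·cos(nπx/d) dx = 0.
⟨T⟩ = 15.089.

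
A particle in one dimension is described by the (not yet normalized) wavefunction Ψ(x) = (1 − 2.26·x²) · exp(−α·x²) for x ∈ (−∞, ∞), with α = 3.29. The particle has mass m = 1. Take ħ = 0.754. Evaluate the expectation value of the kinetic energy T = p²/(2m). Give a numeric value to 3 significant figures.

T = −(ħ²/2m) d²/dx², so ⟨T⟩ = −(ħ²/2m) ∫ Ψ*·Ψ'' dx / ∫|Ψ|² dx; with m = 1.
Expand each integrand as polynomial × e^(−2αx²) and use ∫x^(2j)·e^(−2αx²) dx = (2j−1)!!/(4α)^j · √(π/(2α)), odd powers → 0; here √(π/(2α)) = 0.69097. Differentiate with the product rule, d/dx e^(−αx²) = −2αx·e^(−αx²).
State is unnormalized: ∫|Ψ|² dx = 0.51478, and ∫Ψ*·(−ħ²/2m · Ψ'') dx = 1.0016, so ⟨T⟩ = 1.0016 / 0.51478.
⟨T⟩ = 1.9456.

1.95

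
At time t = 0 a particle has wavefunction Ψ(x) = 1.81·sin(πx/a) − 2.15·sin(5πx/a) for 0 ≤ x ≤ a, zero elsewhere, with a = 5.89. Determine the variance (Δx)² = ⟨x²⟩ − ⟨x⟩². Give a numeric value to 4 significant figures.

Compute ⟨x⟩ and ⟨x²⟩ separately, then (Δx)² = ⟨x²⟩ − ⟨x⟩².
On 0 ≤ x ≤ a (j ≠ l): ∫sin²(jπx/a) dx = a/2, ∫sin(jπx/a)·sin(lπx/a) dx = 0; diagonal moments ∫x·sin²(jπx/a) dx = a²/4, ∫x²·sin²(jπx/a) dx = a³·(1/6 − 1/(4j²π²)); cross terms ∫x·sin(jπx/a)·sin(lπx/a) dx = 0 for j + l even and −4jla²/(π²(j² − l²)²) for j + l odd, ∫x²·sin(jπx/a)·sin(lπx/a) dx = (−1)^(j+l)·4jla³/(π²(j² − l²)²); higher powers the same way via product-to-sum and parts.
Normalization: ∫|Ψ|² dx = 23.261.
⟨x⟩ = 2.9450 and ⟨x²⟩ = 10.553.
(Δx)² = 10.553 − (2.9450)² = 1.8804.

1.880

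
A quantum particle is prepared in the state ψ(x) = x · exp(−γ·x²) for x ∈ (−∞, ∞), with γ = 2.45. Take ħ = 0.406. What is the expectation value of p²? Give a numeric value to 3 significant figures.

p² ψ = −ħ² d²ψ/dx²; ⟨p²⟩ = −ħ² ∫ ψ*·ψ'' dx / ∫|ψ|² dx.
Expand each integrand as polynomial × e^(−2γx²) and use ∫x^(2j)·e^(−2γx²) dx = (2j−1)!!/(4γ)^j · √(π/(2γ)), odd powers → 0; here √(π/(2γ)) = 0.80071. Differentiate with the product rule, d/dx e^(−γx²) = −2γx·e^(−γx²).
State is unnormalized: ∫|ψ|² dx = 0.081705, and ∫ψ*·(−ħ² ψ'') dx = 0.098990, so ⟨p²⟩ = 0.098990 / 0.081705.
⟨p²⟩ = 1.2115.

1.21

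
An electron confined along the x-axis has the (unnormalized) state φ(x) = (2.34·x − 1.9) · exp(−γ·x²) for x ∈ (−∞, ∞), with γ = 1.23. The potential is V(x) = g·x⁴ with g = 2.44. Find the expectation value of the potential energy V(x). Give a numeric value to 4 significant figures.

0.5874

⟨V⟩ = ∫ V(x)·|φ|² dx / ∫|φ|² dx.
Expand each integrand as polynomial × e^(−2γx²) and use ∫x^(2j)·e^(−2γx²) dx = (2j−1)!!/(4γ)^j · √(π/(2γ)), odd powers → 0; here √(π/(2γ)) = 1.1301.
State is unnormalized: ∫|φ|² dx = 5.3373, and ∫φ*·V(x)·φ dx = 3.1353, so ⟨V⟩ = 3.1353 / 5.3373.
⟨V⟩ = 0.58743.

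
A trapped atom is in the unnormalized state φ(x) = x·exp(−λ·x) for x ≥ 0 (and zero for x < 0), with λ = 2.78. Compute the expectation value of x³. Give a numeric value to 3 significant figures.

0.349

⟨x³⟩ = ∫ x³·|φ|² dx / ∫|φ|² dx (integrals over the domain).
Every integrand reduces to terms xʲ·e^(−2λx) on [0, ∞); use ∫₀^∞ xʲ·e^(−2λx) dx = j!/(2λ)^(j+1).
State is unnormalized: ∫|φ|² dx = 0.011636, and ∫φ*·x³·φ dx = 0.0040619, so ⟨x³⟩ = 0.0040619 / 0.011636.
⟨x³⟩ = 0.34908.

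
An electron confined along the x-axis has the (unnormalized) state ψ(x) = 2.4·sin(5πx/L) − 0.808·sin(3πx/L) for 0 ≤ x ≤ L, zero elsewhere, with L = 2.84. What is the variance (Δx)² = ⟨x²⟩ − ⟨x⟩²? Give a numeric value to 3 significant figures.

Compute ⟨x⟩ and ⟨x²⟩ separately, then (Δx)² = ⟨x²⟩ − ⟨x⟩².
On 0 ≤ x ≤ L (j ≠ l): ∫sin²(jπx/L) dx = L/2, ∫sin(jπx/L)·sin(lπx/L) dx = 0; diagonal moments ∫x·sin²(jπx/L) dx = L²/4, ∫x²·sin²(jπx/L) dx = L³·(1/6 − 1/(4j²π²)); cross terms ∫x·sin(jπx/L)·sin(lπx/L) dx = 0 for j + l even and −4jlL²/(π²(j² − l²)²) for j + l odd, ∫x²·sin(jπx/L)·sin(lπx/L) dx = (−1)^(j+l)·4jlL³/(π²(j² − l²)²); higher powers the same way via product-to-sum and parts.
Normalization: ∫|ψ|² dx = 9.1063.
⟨x⟩ = 1.4200 and ⟨x²⟩ = 2.4376.
(Δx)² = 2.4376 − (1.4200)² = 0.42116.

0.421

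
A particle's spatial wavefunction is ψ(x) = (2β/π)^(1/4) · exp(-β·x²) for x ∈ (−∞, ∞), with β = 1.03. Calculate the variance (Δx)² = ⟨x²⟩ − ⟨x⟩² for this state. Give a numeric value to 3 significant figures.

Compute ⟨x⟩ and ⟨x²⟩ separately, then (Δx)² = ⟨x²⟩ − ⟨x⟩².
Gaussian moments: ∫x^(2j)·e^(−2βx²) dx = (2j−1)!!/(4β)^j · √(π/(2β)), odd powers integrate to 0; here √(π/(2β)) = 1.2349.
⟨x⟩ = 0.0000 and ⟨x²⟩ = 0.24272.
(Δx)² = 0.24272 − (0.0000)² = 0.24272.

0.243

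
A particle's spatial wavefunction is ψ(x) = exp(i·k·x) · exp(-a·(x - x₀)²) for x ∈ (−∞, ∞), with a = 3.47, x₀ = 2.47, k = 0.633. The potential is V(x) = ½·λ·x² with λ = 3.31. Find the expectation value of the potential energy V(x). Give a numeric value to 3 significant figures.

10.2

⟨V⟩ = ∫ V(x)·|ψ|² dx / ∫|ψ|² dx.
Gaussian moments (u = x − x₀): ∫u^(2j)·e^(−2au²) du = (2j−1)!!/(4a)^j · √(π/(2a)), odd powers integrate to 0; here √(π/(2a)) = 0.67281.
State is unnormalized: ∫|ψ|² dx = 0.67281, and ∫ψ*·V(x)·ψ dx = 6.8736, so ⟨V⟩ = 6.8736 / 0.67281.
⟨V⟩ = 10.216.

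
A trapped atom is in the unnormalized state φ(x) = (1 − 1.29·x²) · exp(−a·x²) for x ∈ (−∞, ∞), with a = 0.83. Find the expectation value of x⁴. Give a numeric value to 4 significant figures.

0.9660

⟨x⁴⟩ = ∫ x⁴·|φ|² dx / ∫|φ|² dx (integrals over the domain).
Expand each integrand as polynomial × e^(−2ax²) and use ∫x^(2j)·e^(−2ax²) dx = (2j−1)!!/(4a)^j · √(π/(2a)), odd powers → 0; here √(π/(2a)) = 1.3757.
State is unnormalized: ∫|φ|² dx = 0.92971, and ∫φ*·x⁴·φ dx = 0.89808, so ⟨x⁴⟩ = 0.89808 / 0.92971.
⟨x⁴⟩ = 0.96598.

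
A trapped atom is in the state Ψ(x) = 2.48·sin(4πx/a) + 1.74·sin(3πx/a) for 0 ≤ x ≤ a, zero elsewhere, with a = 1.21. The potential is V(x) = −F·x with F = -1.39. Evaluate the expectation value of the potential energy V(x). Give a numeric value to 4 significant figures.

⟨V⟩ = ∫ V(x)·|Ψ|² dx / ∫|Ψ|² dx.
On 0 ≤ x ≤ a (j ≠ l): ∫sin²(jπx/a) dx = a/2, ∫sin(jπx/a)·sin(lπx/a) dx = 0; diagonal moments ∫x·sin²(jπx/a) dx = a²/4, ∫x²·sin²(jπx/a) dx = a³·(1/6 − 1/(4j²π²)); cross terms ∫x·sin(jπx/a)·sin(lπx/a) dx = 0 for j + l even and −4jla²/(π²(j² − l²)²) for j + l odd, ∫x²·sin(jπx/a)·sin(lπx/a) dx = (−1)^(j+l)·4jla³/(π²(j² − l²)²); higher powers the same way via product-to-sum and parts.
State is unnormalized: ∫|Ψ|² dx = 5.5527, and ∫Ψ*·V(x)·Ψ dx = 2.9263, so ⟨V⟩ = 2.9263 / 5.5527.
⟨V⟩ = 0.52700.

0.5270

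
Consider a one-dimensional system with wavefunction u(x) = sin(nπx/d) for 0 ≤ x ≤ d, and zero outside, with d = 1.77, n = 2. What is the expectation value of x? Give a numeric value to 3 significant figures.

⟨x⟩ = ∫ x·|u|² dx / ∫|u|² dx (integrals over the domain).
With sin²θ = (1 − cos2θ)/2 on 0 ≤ x ≤ d: ∫sin²(nπx/d) dx = d/2, ∫x·sin²(nπx/d) dx = d²/4, ∫x²·sin²(nπx/d) dx = d³·(1/6 − 1/(4n²π²)); higher powers xᵏ the same way, integrating xᵏ·cos(2nπx/d) by parts.
State is unnormalized: ∫|u|² dx = 0.88500, and ∫u*·x·u dx = 0.78323, so ⟨x⟩ = 0.78323 / 0.88500.
⟨x⟩ = 0.88500.

0.885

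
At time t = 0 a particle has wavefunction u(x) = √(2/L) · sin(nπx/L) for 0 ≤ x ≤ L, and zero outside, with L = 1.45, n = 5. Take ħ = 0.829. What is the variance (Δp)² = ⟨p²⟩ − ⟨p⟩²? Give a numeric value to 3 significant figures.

Compute ⟨p⟩ and ⟨p²⟩ separately; (Δp)² = ⟨p²⟩ − ⟨p⟩².
d/dx sin(nπx/L) = (nπ/L)·cos(nπx/L) and d²/dx² sin(nπx/L) = −(nπ/L)²·sin(nπx/L); on 0 ≤ x ≤ L, ∫sin²(nπx/L) dx = L/2 and ∫sin(nπx/L)·cos(nπx/L) dx = 0.
⟨p⟩ = 0.0000 and ⟨p²⟩ = 80.652.
(Δp)² = 80.652 − (0.0000)² = 80.652.

80.7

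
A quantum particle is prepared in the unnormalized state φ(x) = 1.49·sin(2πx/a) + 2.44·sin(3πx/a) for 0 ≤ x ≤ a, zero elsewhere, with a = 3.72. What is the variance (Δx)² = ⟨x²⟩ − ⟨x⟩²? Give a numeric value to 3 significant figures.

Compute ⟨x⟩ and ⟨x²⟩ separately, then (Δx)² = ⟨x²⟩ − ⟨x⟩².
On 0 ≤ x ≤ a (j ≠ l): ∫sin²(jπx/a) dx = a/2, ∫sin(jπx/a)·sin(lπx/a) dx = 0; diagonal moments ∫x·sin²(jπx/a) dx = a²/4, ∫x²·sin²(jπx/a) dx = a³·(1/6 − 1/(4j²π²)); cross terms ∫x·sin(jπx/a)·sin(lπx/a) dx = 0 for j + l even and −4jla²/(π²(j² − l²)²) for j + l odd, ∫x²·sin(jπx/a)·sin(lπx/a) dx = (−1)^(j+l)·4jla³/(π²(j² − l²)²); higher powers the same way via product-to-sum and parts.
Normalization: ∫|φ|² dx = 15.203.
⟨x⟩ = 1.2162 and ⟨x²⟩ = 2.1136.
(Δx)² = 2.1136 − (1.2162)² = 0.63442.

0.634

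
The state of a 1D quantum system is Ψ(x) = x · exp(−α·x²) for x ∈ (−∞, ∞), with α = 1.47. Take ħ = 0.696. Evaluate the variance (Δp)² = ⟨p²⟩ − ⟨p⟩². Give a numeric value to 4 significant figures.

Compute ⟨p⟩ and ⟨p²⟩ separately; (Δp)² = ⟨p²⟩ − ⟨p⟩².
Expand each integrand as polynomial × e^(−2αx²) and use ∫x^(2j)·e^(−2αx²) dx = (2j−1)!!/(4α)^j · √(π/(2α)), odd powers → 0; here √(π/(2α)) = 1.0337. Differentiate with the product rule, d/dx e^(−αx²) = −2αx·e^(−αx²).
Normalization: ∫|Ψ|² dx = 0.17580.
⟨p⟩ = 0.0000 and ⟨p²⟩ = 2.1363.
(Δp)² = 2.1363 − (0.0000)² = 2.1363.

2.136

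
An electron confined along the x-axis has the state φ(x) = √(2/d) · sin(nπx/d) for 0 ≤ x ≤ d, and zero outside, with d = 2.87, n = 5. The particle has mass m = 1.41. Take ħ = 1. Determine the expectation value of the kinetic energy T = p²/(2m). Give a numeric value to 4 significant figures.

10.62

T = −(ħ²/2m) d²/dx², so ⟨T⟩ = −(ħ²/2m) ∫ φ*·φ'' dx; with m = 1.41.
d/dx sin(nπx/d) = (nπ/d)·cos(nπx/d) and d²/dx² sin(nπx/d) = −(nπ/d)²·sin(nπx/d); on 0 ≤ x ≤ d, ∫sin²(nπx/d) dx = d/2 and ∫sin(nπx/d)·cos(nπx/d) dx = 0.
⟨T⟩ = 10.623.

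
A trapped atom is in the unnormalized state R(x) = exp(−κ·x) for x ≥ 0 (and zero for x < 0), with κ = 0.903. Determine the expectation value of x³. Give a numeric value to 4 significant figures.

⟨x³⟩ = ∫ x³·|R|² dx / ∫|R|² dx (integrals over the domain).
Every integrand reduces to terms xʲ·e^(−2κx) on [0, ∞); use ∫₀^∞ xʲ·e^(−2κx) dx = j!/(2κ)^(j+1).
State is unnormalized: ∫|R|² dx = 0.55371, and ∫R*·x³·R dx = 0.56400, so ⟨x³⟩ = 0.56400 / 0.55371.
⟨x³⟩ = 1.0186.

1.019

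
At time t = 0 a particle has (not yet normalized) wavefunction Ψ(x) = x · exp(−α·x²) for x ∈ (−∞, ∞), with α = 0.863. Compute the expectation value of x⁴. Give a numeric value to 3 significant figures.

⟨x⁴⟩ = ∫ x⁴·|Ψ|² dx / ∫|Ψ|² dx (integrals over the domain).
Expand each integrand as polynomial × e^(−2αx²) and use ∫x^(2j)·e^(−2αx²) dx = (2j−1)!!/(4α)^j · √(π/(2α)), odd powers → 0; here √(π/(2α)) = 1.3491.
State is unnormalized: ∫|Ψ|² dx = 0.39083, and ∫Ψ*·x⁴·Ψ dx = 0.49196, so ⟨x⁴⟩ = 0.49196 / 0.39083.
⟨x⁴⟩ = 1.2588.

1.26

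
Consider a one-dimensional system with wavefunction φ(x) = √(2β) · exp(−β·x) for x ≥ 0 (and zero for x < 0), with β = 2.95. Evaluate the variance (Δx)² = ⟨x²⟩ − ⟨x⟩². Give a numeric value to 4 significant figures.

0.02873

Compute ⟨x⟩ and ⟨x²⟩ separately, then (Δx)² = ⟨x²⟩ − ⟨x⟩².
Every integrand reduces to terms xʲ·e^(−2βx) on [0, ∞); use ∫₀^∞ xʲ·e^(−2βx) dx = j!/(2β)^(j+1).
⟨x⟩ = 0.16949 and ⟨x²⟩ = 0.057455.
(Δx)² = 0.057455 − (0.16949)² = 0.028727.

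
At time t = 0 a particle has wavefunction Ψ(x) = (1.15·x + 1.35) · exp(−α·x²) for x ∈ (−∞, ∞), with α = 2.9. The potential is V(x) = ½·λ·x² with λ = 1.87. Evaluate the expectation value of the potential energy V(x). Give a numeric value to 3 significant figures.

⟨V⟩ = ∫ V(x)·|Ψ|² dx / ∫|Ψ|² dx.
Expand each integrand as polynomial × e^(−2αx²) and use ∫x^(2j)·e^(−2αx²) dx = (2j−1)!!/(4α)^j · √(π/(2α)), odd powers → 0; here √(π/(2α)) = 0.73597.
State is unnormalized: ∫|Ψ|² dx = 1.4252, and ∫Ψ*·V(x)·Ψ dx = 0.12840, so ⟨V⟩ = 0.12840 / 1.4252.
⟨V⟩ = 0.090094.

0.0901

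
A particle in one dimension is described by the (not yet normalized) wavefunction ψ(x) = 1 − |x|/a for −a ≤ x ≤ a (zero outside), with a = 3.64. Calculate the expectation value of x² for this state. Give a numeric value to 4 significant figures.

1.325

⟨x²⟩ = ∫ x²·|ψ|² dx / ∫|ψ|² dx (integrals over the domain).
ψ is even, so ∫ over [−a, a] = 2∫₀ᵃ with ψ = 1 − x/a there: ∫₀ᵃ (1 − x/a)² dx = a/3, ∫₀ᵃ x²(1 − x/a)² dx = a³/30, ∫₀ᵃ x⁴(1 − x/a)² dx = a⁵/105.
State is unnormalized: ∫|ψ|² dx = 2.4267, and ∫ψ*·x²·ψ dx = 3.2152, so ⟨x²⟩ = 3.2152 / 2.4267.
⟨x²⟩ = 1.3250.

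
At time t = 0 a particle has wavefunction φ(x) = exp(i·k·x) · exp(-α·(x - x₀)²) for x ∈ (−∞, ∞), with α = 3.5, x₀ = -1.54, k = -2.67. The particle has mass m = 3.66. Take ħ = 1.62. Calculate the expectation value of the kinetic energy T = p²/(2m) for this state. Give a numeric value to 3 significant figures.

3.81

T = −(ħ²/2m) d²/dx², so ⟨T⟩ = −(ħ²/2m) ∫ φ*·φ'' dx / ∫|φ|² dx; with m = 3.66.
Gaussian moments (u = x − x₀): ∫u^(2j)·e^(−2αu²) du = (2j−1)!!/(4α)^j · √(π/(2α)), odd powers integrate to 0; here √(π/(2α)) = 0.66992. Derivatives: φ′ = (ik − 2αu)·φ, φ″ = ((ik − 2αu)² − 2α)·φ; the odd-in-u pieces drop out.
State is unnormalized: ∫|φ|² dx = 0.66992, and ∫φ*·(−ħ²/2m · φ'') dx = 2.5529, so ⟨T⟩ = 2.5529 / 0.66992.
⟨T⟩ = 3.8107.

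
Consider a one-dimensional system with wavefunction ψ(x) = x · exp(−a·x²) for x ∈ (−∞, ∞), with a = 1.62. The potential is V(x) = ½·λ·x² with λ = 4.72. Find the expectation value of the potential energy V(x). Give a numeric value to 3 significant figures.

⟨V⟩ = ∫ V(x)·|ψ|² dx / ∫|ψ|² dx.
Expand each integrand as polynomial × e^(−2ax²) and use ∫x^(2j)·e^(−2ax²) dx = (2j−1)!!/(4a)^j · √(π/(2a)), odd powers → 0; here √(π/(2a)) = 0.98470.
State is unnormalized: ∫|ψ|² dx = 0.15196, and ∫ψ*·V(x)·ψ dx = 0.16603, so ⟨V⟩ = 0.16603 / 0.15196.
⟨V⟩ = 1.0926.

1.09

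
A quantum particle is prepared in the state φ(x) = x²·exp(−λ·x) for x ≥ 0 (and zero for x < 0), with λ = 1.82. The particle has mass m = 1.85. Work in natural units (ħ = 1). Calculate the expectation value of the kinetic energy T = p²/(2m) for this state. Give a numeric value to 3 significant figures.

T = −(ħ²/2m) d²/dx², so ⟨T⟩ = −(ħ²/2m) ∫ φ*·φ'' dx / ∫|φ|² dx; with m = 1.85.
Differentiate x²·exp(−λ·x) with the product rule; every integrand then reduces to terms xʲ·e^(−2λx) on [0, ∞), with ∫₀^∞ xʲ·e^(−2λx) dx = j!/(2λ)^(j+1).
State is unnormalized: ∫|φ|² dx = 0.037558, and ∫φ*·(−ħ²/2m · φ'') dx = 0.011208, so ⟨T⟩ = 0.011208 / 0.037558.
⟨T⟩ = 0.29841.

0.298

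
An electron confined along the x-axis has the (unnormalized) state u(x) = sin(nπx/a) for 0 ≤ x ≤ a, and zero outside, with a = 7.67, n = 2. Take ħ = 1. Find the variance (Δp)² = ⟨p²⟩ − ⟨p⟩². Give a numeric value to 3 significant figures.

Compute ⟨p⟩ and ⟨p²⟩ separately; (Δp)² = ⟨p²⟩ − ⟨p⟩².
d/dx sin(nπx/a) = (nπ/a)·cos(nπx/a) and d²/dx² sin(nπx/a) = −(nπ/a)²·sin(nπx/a); on 0 ≤ x ≤ a, ∫sin²(nπx/a) dx = a/2 and ∫sin(nπx/a)·cos(nπx/a) dx = 0.
Normalization: ∫|u|² dx = 3.8350.
⟨p⟩ = 0.0000 and ⟨p²⟩ = 0.67107.
(Δp)² = 0.67107 − (0.0000)² = 0.67107.

0.671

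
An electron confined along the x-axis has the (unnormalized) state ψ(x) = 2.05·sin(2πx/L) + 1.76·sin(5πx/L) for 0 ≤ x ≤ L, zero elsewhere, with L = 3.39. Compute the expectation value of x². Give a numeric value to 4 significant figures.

3.528

⟨x²⟩ = ∫ x²·|ψ|² dx / ∫|ψ|² dx (integrals over the domain).
On 0 ≤ x ≤ L (j ≠ l): ∫sin²(jπx/L) dx = L/2, ∫sin(jπx/L)·sin(lπx/L) dx = 0; diagonal moments ∫x·sin²(jπx/L) dx = L²/4, ∫x²·sin²(jπx/L) dx = L³·(1/6 − 1/(4j²π²)); cross terms ∫x·sin(jπx/L)·sin(lπx/L) dx = 0 for j + l even and −4jlL²/(π²(j² − l²)²) for j + l odd, ∫x²·sin(jπx/L)·sin(lπx/L) dx = (−1)^(j+l)·4jlL³/(π²(j² − l²)²); higher powers the same way via product-to-sum and parts.
State is unnormalized: ∫|ψ|² dx = 12.374, and ∫ψ*·x²·ψ dx = 43.657, so ⟨x²⟩ = 43.657 / 12.374.
⟨x²⟩ = 3.5282.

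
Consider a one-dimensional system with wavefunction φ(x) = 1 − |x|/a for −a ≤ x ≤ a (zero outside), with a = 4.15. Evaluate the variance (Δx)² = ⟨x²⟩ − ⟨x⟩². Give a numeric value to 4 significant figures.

Compute ⟨x⟩ and ⟨x²⟩ separately, then (Δx)² = ⟨x²⟩ − ⟨x⟩².
φ is even, so ∫ over [−a, a] = 2∫₀ᵃ with φ = 1 − x/a there: ∫₀ᵃ (1 − x/a)² dx = a/3, ∫₀ᵃ x²(1 − x/a)² dx = a³/30, ∫₀ᵃ x⁴(1 − x/a)² dx = a⁵/105.
Normalization: ∫|φ|² dx = 2.7667.
⟨x⟩ = 0.0000 and ⟨x²⟩ = 1.7223.
(Δx)² = 1.7223 − (0.0000)² = 1.7223.

1.722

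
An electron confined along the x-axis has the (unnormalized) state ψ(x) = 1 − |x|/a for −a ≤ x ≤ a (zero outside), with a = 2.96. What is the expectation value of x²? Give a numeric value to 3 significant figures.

⟨x²⟩ = ∫ x²·|ψ|² dx / ∫|ψ|² dx (integrals over the domain).
ψ is even, so ∫ over [−a, a] = 2∫₀ᵃ with ψ = 1 − x/a there: ∫₀ᵃ (1 − x/a)² dx = a/3, ∫₀ᵃ x²(1 − x/a)² dx = a³/30, ∫₀ᵃ x⁴(1 − x/a)² dx = a⁵/105.
State is unnormalized: ∫|ψ|² dx = 1.9733, and ∫ψ*·x²·ψ dx = 1.7290, so ⟨x²⟩ = 1.7290 / 1.9733.
⟨x²⟩ = 0.87616.

0.876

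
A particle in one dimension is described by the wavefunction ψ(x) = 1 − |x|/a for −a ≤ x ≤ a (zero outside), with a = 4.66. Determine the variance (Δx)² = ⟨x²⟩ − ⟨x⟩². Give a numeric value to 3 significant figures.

2.17

Compute ⟨x⟩ and ⟨x²⟩ separately, then (Δx)² = ⟨x²⟩ − ⟨x⟩².
ψ is even, so ∫ over [−a, a] = 2∫₀ᵃ with ψ = 1 − x/a there: ∫₀ᵃ (1 − x/a)² dx = a/3, ∫₀ᵃ x²(1 − x/a)² dx = a³/30, ∫₀ᵃ x⁴(1 − x/a)² dx = a⁵/105.
Normalization: ∫|ψ|² dx = 3.1067.
⟨x⟩ = 0.0000 and ⟨x²⟩ = 2.1716.
(Δx)² = 2.1716 − (0.0000)² = 2.1716.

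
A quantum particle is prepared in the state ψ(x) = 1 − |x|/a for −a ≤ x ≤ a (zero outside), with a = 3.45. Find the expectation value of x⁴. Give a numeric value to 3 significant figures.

4.05

⟨x⁴⟩ = ∫ x⁴·|ψ|² dx / ∫|ψ|² dx (integrals over the domain).
ψ is even, so ∫ over [−a, a] = 2∫₀ᵃ with ψ = 1 − x/a there: ∫₀ᵃ (1 − x/a)² dx = a/3, ∫₀ᵃ x²(1 − x/a)² dx = a³/30, ∫₀ᵃ x⁴(1 − x/a)² dx = a⁵/105.
State is unnormalized: ∫|ψ|² dx = 2.3000, and ∫ψ*·x⁴·ψ dx = 9.3097, so ⟨x⁴⟩ = 9.3097 / 2.3000.
⟨x⁴⟩ = 4.0477.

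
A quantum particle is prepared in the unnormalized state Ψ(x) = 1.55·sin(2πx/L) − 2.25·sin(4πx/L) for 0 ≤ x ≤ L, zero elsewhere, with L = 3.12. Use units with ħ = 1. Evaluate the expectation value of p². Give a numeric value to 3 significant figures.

12.3

p² Ψ = −ħ² d²Ψ/dx²; ⟨p²⟩ = −ħ² ∫ Ψ*·Ψ'' dx / ∫|Ψ|² dx.
d²/dx² sin(jπx/L) = −(jπ/L)²·sin(jπx/L); on 0 ≤ x ≤ L, ∫sin²(jπx/L) dx = L/2 and ∫sin(jπx/L)·sin(lπx/L) dx = 0 for j ≠ l, so only diagonal terms survive in ∫|Ψ|² and ∫Ψ·Ψ″; ∫Ψ·Ψ′ dx = [Ψ²/2] between the walls = 0.
State is unnormalized: ∫|Ψ|² dx = 11.645, and ∫Ψ*·(−ħ² Ψ'') dx = 143.31, so ⟨p²⟩ = 143.31 / 11.645.
⟨p²⟩ = 12.307.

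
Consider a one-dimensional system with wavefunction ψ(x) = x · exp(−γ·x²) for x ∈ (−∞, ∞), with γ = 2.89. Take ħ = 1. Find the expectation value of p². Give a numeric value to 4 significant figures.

8.670

p² ψ = −ħ² d²ψ/dx²; ⟨p²⟩ = −ħ² ∫ ψ*·ψ'' dx / ∫|ψ|² dx.
Expand each integrand as polynomial × e^(−2γx²) and use ∫x^(2j)·e^(−2γx²) dx = (2j−1)!!/(4γ)^j · √(π/(2γ)), odd powers → 0; here √(π/(2γ)) = 0.73724. Differentiate with the product rule, d/dx e^(−γx²) = −2γx·e^(−γx²).
State is unnormalized: ∫|ψ|² dx = 0.063775, and ∫ψ*·(−ħ² ψ'') dx = 0.55293, so ⟨p²⟩ = 0.55293 / 0.063775.
⟨p²⟩ = 8.6700.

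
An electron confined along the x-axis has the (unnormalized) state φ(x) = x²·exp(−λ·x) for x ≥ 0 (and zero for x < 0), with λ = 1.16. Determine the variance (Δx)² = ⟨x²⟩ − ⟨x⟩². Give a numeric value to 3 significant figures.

Compute ⟨x⟩ and ⟨x²⟩ separately, then (Δx)² = ⟨x²⟩ − ⟨x⟩².
Every integrand reduces to terms xʲ·e^(−2λx) on [0, ∞); use ∫₀^∞ xʲ·e^(−2λx) dx = j!/(2λ)^(j+1).
Normalization: ∫|φ|² dx = 0.35708.
⟨x⟩ = 2.1552 and ⟨x²⟩ = 5.5737.
(Δx)² = 5.5737 − (2.1552)² = 0.92895.

0.929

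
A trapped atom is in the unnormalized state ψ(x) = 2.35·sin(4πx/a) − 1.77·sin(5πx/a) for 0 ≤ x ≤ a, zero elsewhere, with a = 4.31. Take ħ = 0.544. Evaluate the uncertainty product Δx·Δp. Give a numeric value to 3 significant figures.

1.57

Δx = √(⟨x²⟩−⟨x⟩²), Δp = √(⟨p²⟩−⟨p⟩²).
On 0 ≤ x ≤ a (j ≠ l): ∫sin²(jπx/a) dx = a/2, ∫sin(jπx/a)·sin(lπx/a) dx = 0; diagonal moments ∫x·sin²(jπx/a) dx = a²/4, ∫x²·sin²(jπx/a) dx = a³·(1/6 − 1/(4j²π²)); cross terms ∫x·sin(jπx/a)·sin(lπx/a) dx = 0 for j + l even and −4jla²/(π²(j² − l²)²) for j + l odd, ∫x²·sin(jπx/a)·sin(lπx/a) dx = (−1)^(j+l)·4jla³/(π²(j² − l²)²); higher powers the same way via product-to-sum and parts. d²/dx² sin(jπx/a) = −(jπ/a)²·sin(jπx/a); on 0 ≤ x ≤ a, ∫sin²(jπx/a) dx = a/2 and ∫sin(jπx/a)·sin(lπx/a) dx = 0 for j ≠ l, so only diagonal terms survive in ∫|ψ|² and ∫ψ·ψ″; ∫ψ·ψ′ dx = [ψ²/2] between the walls = 0.
Normalization: ∫|ψ|² dx = 18.652.
⟨x⟩ = 2.9841, ⟨x²⟩ = 9.7142 ⇒ Δx = 0.89971.
⟨p⟩ = 0.0000, ⟨p²⟩ = 3.0279 ⇒ Δp = 1.7401.
Δx·Δp = 1.5656.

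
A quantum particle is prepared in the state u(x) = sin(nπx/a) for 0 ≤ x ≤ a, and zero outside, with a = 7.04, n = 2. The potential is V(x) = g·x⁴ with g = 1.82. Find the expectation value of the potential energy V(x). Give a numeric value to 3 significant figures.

785.

⟨V⟩ = ∫ V(x)·|u|² dx / ∫|u|² dx.
With sin²θ = (1 − cos2θ)/2 on 0 ≤ x ≤ a: ∫sin²(nπx/a) dx = a/2, ∫x·sin²(nπx/a) dx = a²/4, ∫x²·sin²(nπx/a) dx = a³·(1/6 − 1/(4n²π²)); higher powers xᵏ the same way, integrating xᵏ·cos(2nπx/a) by parts.
State is unnormalized: ∫|u|² dx = 3.5200, and ∫u*·V(x)·u dx = 2763.8, so ⟨V⟩ = 2763.8 / 3.5200.
⟨V⟩ = 785.17.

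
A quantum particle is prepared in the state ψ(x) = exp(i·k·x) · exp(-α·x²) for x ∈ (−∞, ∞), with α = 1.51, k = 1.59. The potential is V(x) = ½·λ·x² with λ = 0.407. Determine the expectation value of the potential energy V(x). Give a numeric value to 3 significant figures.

⟨V⟩ = ∫ V(x)·|ψ|² dx / ∫|ψ|² dx.
Gaussian moments: ∫x^(2j)·e^(−2αx²) dx = (2j−1)!!/(4α)^j · √(π/(2α)), odd powers integrate to 0; here √(π/(2α)) = 1.0199.
State is unnormalized: ∫|ψ|² dx = 1.0199, and ∫ψ*·V(x)·ψ dx = 0.034364, so ⟨V⟩ = 0.034364 / 1.0199.
⟨V⟩ = 0.033692.

0.0337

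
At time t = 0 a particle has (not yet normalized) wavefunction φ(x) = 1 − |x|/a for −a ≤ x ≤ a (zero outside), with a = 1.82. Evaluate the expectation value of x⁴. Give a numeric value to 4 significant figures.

0.3135

⟨x⁴⟩ = ∫ x⁴·|φ|² dx / ∫|φ|² dx (integrals over the domain).
φ is even, so ∫ over [−a, a] = 2∫₀ᵃ with φ = 1 − x/a there: ∫₀ᵃ (1 − x/a)² dx = a/3, ∫₀ᵃ x²(1 − x/a)² dx = a³/30, ∫₀ᵃ x⁴(1 − x/a)² dx = a⁵/105.
State is unnormalized: ∫|φ|² dx = 1.2133, and ∫φ*·x⁴·φ dx = 0.38036, so ⟨x⁴⟩ = 0.38036 / 1.2133.
⟨x⁴⟩ = 0.31349.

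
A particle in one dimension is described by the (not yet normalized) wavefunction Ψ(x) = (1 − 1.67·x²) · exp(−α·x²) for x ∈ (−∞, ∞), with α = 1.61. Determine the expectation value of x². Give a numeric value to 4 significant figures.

⟨x²⟩ = ∫ x²·|Ψ|² dx / ∫|Ψ|² dx (integrals over the domain).
Expand each integrand as polynomial × e^(−2αx²) and use ∫x^(2j)·e^(−2αx²) dx = (2j−1)!!/(4α)^j · √(π/(2α)), odd powers → 0; here √(π/(2α)) = 0.98775.
State is unnormalized: ∫|Ψ|² dx = 0.67473, and ∫Ψ*·x²·Ψ dx = 0.069446, so ⟨x²⟩ = 0.069446 / 0.67473.
⟨x²⟩ = 0.10292.

0.1029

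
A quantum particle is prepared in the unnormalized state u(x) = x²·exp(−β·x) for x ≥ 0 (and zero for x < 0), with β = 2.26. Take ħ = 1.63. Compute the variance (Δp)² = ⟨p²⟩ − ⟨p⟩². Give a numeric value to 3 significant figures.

Compute ⟨p⟩ and ⟨p²⟩ separately; (Δp)² = ⟨p²⟩ − ⟨p⟩².
Differentiate x²·exp(−β·x) with the product rule; every integrand then reduces to terms xʲ·e^(−2βx) on [0, ∞), with ∫₀^∞ xʲ·e^(−2βx) dx = j!/(2β)^(j+1).
Normalization: ∫|u|² dx = 0.012721.
⟨p⟩ = 0.0000 and ⟨p²⟩ = 4.5235.
(Δp)² = 4.5235 − (0.0000)² = 4.5235.

4.52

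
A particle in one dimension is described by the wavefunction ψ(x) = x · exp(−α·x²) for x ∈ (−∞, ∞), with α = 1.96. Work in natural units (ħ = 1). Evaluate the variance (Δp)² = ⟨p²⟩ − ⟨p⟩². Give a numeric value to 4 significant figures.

5.880

Compute ⟨p⟩ and ⟨p²⟩ separately; (Δp)² = ⟨p²⟩ − ⟨p⟩².
Expand each integrand as polynomial × e^(−2αx²) and use ∫x^(2j)·e^(−2αx²) dx = (2j−1)!!/(4α)^j · √(π/(2α)), odd powers → 0; here √(π/(2α)) = 0.89522. Differentiate with the product rule, d/dx e^(−αx²) = −2αx·e^(−αx²).
Normalization: ∫|ψ|² dx = 0.11419.
⟨p⟩ = 0.0000 and ⟨p²⟩ = 5.8800.
(Δp)² = 5.8800 − (0.0000)² = 5.8800.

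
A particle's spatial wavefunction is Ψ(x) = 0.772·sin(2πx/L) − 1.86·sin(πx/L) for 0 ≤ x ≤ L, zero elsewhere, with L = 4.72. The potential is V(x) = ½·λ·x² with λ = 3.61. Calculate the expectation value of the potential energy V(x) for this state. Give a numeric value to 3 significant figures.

⟨V⟩ = ∫ V(x)·|Ψ|² dx / ∫|Ψ|² dx.
On 0 ≤ x ≤ L (j ≠ l): ∫sin²(jπx/L) dx = L/2, ∫sin(jπx/L)·sin(lπx/L) dx = 0; diagonal moments ∫x·sin²(jπx/L) dx = L²/4, ∫x²·sin²(jπx/L) dx = L³·(1/6 − 1/(4j²π²)); cross terms ∫x·sin(jπx/L)·sin(lπx/L) dx = 0 for j + l even and −4jlL²/(π²(j² − l²)²) for j + l odd, ∫x²·sin(jπx/L)·sin(lπx/L) dx = (−1)^(j+l)·4jlL³/(π²(j² − l²)²); higher powers the same way via product-to-sum and parts.
State is unnormalized: ∫|Ψ|² dx = 9.5712, and ∫Ψ*·V(x)·Ψ dx = 160.04, so ⟨V⟩ = 160.04 / 9.5712.
⟨V⟩ = 16.721.

16.7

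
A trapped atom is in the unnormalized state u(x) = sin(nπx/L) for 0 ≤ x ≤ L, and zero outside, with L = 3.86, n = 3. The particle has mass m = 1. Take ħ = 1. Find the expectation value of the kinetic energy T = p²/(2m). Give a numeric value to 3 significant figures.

T = −(ħ²/2m) d²/dx², so ⟨T⟩ = −(ħ²/2m) ∫ u*·u'' dx / ∫|u|² dx; with m = 1.
d/dx sin(nπx/L) = (nπ/L)·cos(nπx/L) and d²/dx² sin(nπx/L) = −(nπ/L)²·sin(nπx/L); on 0 ≤ x ≤ L, ∫sin²(nπx/L) dx = L/2 and ∫sin(nπx/L)·cos(nπx/L) dx = 0.
State is unnormalized: ∫|u|² dx = 1.9300, and ∫u*·(−ħ²/2m · u'') dx = 5.7530, so ⟨T⟩ = 5.7530 / 1.9300.
⟨T⟩ = 2.9808.

2.98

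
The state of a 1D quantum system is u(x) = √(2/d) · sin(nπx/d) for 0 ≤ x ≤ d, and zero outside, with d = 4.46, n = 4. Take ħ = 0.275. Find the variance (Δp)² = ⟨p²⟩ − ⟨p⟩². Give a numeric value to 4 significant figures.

0.6004

Compute ⟨p⟩ and ⟨p²⟩ separately; (Δp)² = ⟨p²⟩ − ⟨p⟩².
d/dx sin(nπx/d) = (nπ/d)·cos(nπx/d) and d²/dx² sin(nπx/d) = −(nπ/d)²·sin(nπx/d); on 0 ≤ x ≤ d, ∫sin²(nπx/d) dx = d/2 and ∫sin(nπx/d)·cos(nπx/d) dx = 0.
⟨p⟩ = 0.0000 and ⟨p²⟩ = 0.60037.
(Δp)² = 0.60037 − (0.0000)² = 0.60037.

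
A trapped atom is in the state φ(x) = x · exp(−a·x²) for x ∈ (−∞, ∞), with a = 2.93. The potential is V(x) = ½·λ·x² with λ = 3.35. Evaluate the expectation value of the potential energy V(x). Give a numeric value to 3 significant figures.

⟨V⟩ = ∫ V(x)·|φ|² dx / ∫|φ|² dx.
Expand each integrand as polynomial × e^(−2ax²) and use ∫x^(2j)·e^(−2ax²) dx = (2j−1)!!/(4a)^j · √(π/(2a)), odd powers → 0; here √(π/(2a)) = 0.73219.
State is unnormalized: ∫|φ|² dx = 0.062474, and ∫φ*·V(x)·φ dx = 0.026786, so ⟨V⟩ = 0.026786 / 0.062474.
⟨V⟩ = 0.42875.

0.429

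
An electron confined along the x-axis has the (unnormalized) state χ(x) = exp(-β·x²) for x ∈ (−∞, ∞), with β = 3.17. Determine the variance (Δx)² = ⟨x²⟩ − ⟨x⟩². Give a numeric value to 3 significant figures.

Compute ⟨x⟩ and ⟨x²⟩ separately, then (Δx)² = ⟨x²⟩ − ⟨x⟩².
Gaussian moments: ∫x^(2j)·e^(−2βx²) dx = (2j−1)!!/(4β)^j · √(π/(2β)), odd powers integrate to 0; here √(π/(2β)) = 0.70393.
Normalization: ∫|χ|² dx = 0.70393.
⟨x⟩ = 0.0000 and ⟨x²⟩ = 0.078864.
(Δx)² = 0.078864 − (0.0000)² = 0.078864.

0.0789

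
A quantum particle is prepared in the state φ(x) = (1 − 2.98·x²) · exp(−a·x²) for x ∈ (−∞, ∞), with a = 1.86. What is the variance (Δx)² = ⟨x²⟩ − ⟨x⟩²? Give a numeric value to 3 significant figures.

Compute ⟨x⟩ and ⟨x²⟩ separately, then (Δx)² = ⟨x²⟩ − ⟨x⟩².
Expand each integrand as polynomial × e^(−2ax²) and use ∫x^(2j)·e^(−2ax²) dx = (2j−1)!!/(4a)^j · √(π/(2a)), odd powers → 0; here √(π/(2a)) = 0.91897.
Normalization: ∫|φ|² dx = 0.62510.
⟨x⟩ = 0.0000 and ⟨x²⟩ = 0.19824.
(Δx)² = 0.19824 − (0.0000)² = 0.19824.

0.198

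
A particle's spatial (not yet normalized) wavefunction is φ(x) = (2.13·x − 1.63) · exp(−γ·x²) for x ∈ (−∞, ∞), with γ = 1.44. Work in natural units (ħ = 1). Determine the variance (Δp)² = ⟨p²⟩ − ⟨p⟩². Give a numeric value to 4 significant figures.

Compute ⟨p⟩ and ⟨p²⟩ separately; (Δp)² = ⟨p²⟩ − ⟨p⟩².
Expand each integrand as polynomial × e^(−2γx²) and use ∫x^(2j)·e^(−2γx²) dx = (2j−1)!!/(4γ)^j · √(π/(2γ)), odd powers → 0; here √(π/(2γ)) = 1.0444. Differentiate with the product rule, d/dx e^(−γx²) = −2γx·e^(−γx²).
Normalization: ∫|φ|² dx = 3.5976.
⟨p⟩ = 0.0000 and ⟨p²⟩ = 2.0986.
(Δp)² = 2.0986 − (0.0000)² = 2.0986.

2.099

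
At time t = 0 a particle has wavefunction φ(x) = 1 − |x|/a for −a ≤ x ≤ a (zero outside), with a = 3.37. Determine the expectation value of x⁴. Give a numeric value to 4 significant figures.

⟨x⁴⟩ = ∫ x⁴·|φ|² dx / ∫|φ|² dx (integrals over the domain).
φ is even, so ∫ over [−a, a] = 2∫₀ᵃ with φ = 1 − x/a there: ∫₀ᵃ (1 − x/a)² dx = a/3, ∫₀ᵃ x²(1 − x/a)² dx = a³/30, ∫₀ᵃ x⁴(1 − x/a)² dx = a⁵/105.
State is unnormalized: ∫|φ|² dx = 2.2467, and ∫φ*·x⁴·φ dx = 8.2792, so ⟨x⁴⟩ = 8.2792 / 2.2467.
⟨x⁴⟩ = 3.6851.

3.685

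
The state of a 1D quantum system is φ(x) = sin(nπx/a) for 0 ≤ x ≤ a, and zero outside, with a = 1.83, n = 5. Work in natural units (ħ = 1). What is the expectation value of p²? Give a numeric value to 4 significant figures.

p² φ = −ħ² d²φ/dx²; ⟨p²⟩ = −ħ² ∫ φ*·φ'' dx / ∫|φ|² dx.
d/dx sin(nπx/a) = (nπ/a)·cos(nπx/a) and d²/dx² sin(nπx/a) = −(nπ/a)²·sin(nπx/a); on 0 ≤ x ≤ a, ∫sin²(nπx/a) dx = a/2 and ∫sin(nπx/a)·cos(nπx/a) dx = 0.
State is unnormalized: ∫|φ|² dx = 0.91500, and ∫φ*·(−ħ² φ'') dx = 67.415, so ⟨p²⟩ = 67.415 / 0.91500.
⟨p²⟩ = 73.678.

73.68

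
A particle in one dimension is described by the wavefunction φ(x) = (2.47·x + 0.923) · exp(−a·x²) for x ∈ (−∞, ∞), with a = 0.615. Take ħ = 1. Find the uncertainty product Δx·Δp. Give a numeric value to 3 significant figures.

Δx = √(⟨x²⟩−⟨x⟩²), Δp = √(⟨p²⟩−⟨p⟩²).
Expand each integrand as polynomial × e^(−2ax²) and use ∫x^(2j)·e^(−2ax²) dx = (2j−1)!!/(4a)^j · √(π/(2a)), odd powers → 0; here √(π/(2a)) = 1.5982. Differentiate with the product rule, d/dx e^(−ax²) = −2ax·e^(−ax²).
Normalization: ∫|φ|² dx = 5.3250.
⟨x⟩ = 0.55628, ⟨x²⟩ = 1.0116 ⇒ Δx = 0.83797.
⟨p⟩ = 0.0000, ⟨p²⟩ = 1.5305 ⇒ Δp = 1.2371.
Δx·Δp = 1.0367.

1.04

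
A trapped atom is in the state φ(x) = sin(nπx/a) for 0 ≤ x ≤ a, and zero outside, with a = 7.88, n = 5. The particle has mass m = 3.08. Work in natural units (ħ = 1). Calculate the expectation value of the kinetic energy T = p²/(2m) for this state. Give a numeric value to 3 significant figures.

T = −(ħ²/2m) d²/dx², so ⟨T⟩ = −(ħ²/2m) ∫ φ*·φ'' dx / ∫|φ|² dx; with m = 3.08.
d/dx sin(nπx/a) = (nπ/a)·cos(nπx/a) and d²/dx² sin(nπx/a) = −(nπ/a)²·sin(nπx/a); on 0 ≤ x ≤ a, ∫sin²(nπx/a) dx = a/2 and ∫sin(nπx/a)·cos(nπx/a) dx = 0.
State is unnormalized: ∫|φ|² dx = 3.9400, and ∫φ*·(−ħ²/2m · φ'') dx = 2.5416, so ⟨T⟩ = 2.5416 / 3.9400.
⟨T⟩ = 0.64507.

0.645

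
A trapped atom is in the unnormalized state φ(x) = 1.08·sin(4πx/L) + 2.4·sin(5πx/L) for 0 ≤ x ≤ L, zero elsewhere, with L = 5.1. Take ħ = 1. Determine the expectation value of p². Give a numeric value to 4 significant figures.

p² φ = −ħ² d²φ/dx²; ⟨p²⟩ = −ħ² ∫ φ*·φ'' dx / ∫|φ|² dx.
d²/dx² sin(jπx/L) = −(jπ/L)²·sin(jπx/L); on 0 ≤ x ≤ L, ∫sin²(jπx/L) dx = L/2 and ∫sin(jπx/L)·sin(lπx/L) dx = 0 for j ≠ l, so only diagonal terms survive in ∫|φ|² and ∫φ·φ″; ∫φ·φ′ dx = [φ²/2] between the walls = 0.
State is unnormalized: ∫|φ|² dx = 17.662, and ∫φ*·(−ħ² φ'') dx = 157.39, so ⟨p²⟩ = 157.39 / 17.662.
⟨p²⟩ = 8.9113.

8.911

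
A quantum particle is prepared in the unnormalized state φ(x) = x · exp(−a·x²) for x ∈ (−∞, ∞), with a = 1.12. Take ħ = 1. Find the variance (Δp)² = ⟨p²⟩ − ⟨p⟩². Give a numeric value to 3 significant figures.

3.36

Compute ⟨p⟩ and ⟨p²⟩ separately; (Δp)² = ⟨p²⟩ − ⟨p⟩².
Expand each integrand as polynomial × e^(−2ax²) and use ∫x^(2j)·e^(−2ax²) dx = (2j−1)!!/(4a)^j · √(π/(2a)), odd powers → 0; here √(π/(2a)) = 1.1843. Differentiate with the product rule, d/dx e^(−ax²) = −2ax·e^(−ax²).
Normalization: ∫|φ|² dx = 0.26435.
⟨p⟩ = 0.0000 and ⟨p²⟩ = 3.3600.
(Δp)² = 3.3600 − (0.0000)² = 3.3600.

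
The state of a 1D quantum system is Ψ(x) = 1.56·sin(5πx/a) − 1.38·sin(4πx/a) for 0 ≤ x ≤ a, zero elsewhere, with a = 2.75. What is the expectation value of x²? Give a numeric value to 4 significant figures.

⟨x²⟩ = ∫ x²·|Ψ|² dx / ∫|Ψ|² dx (integrals over the domain).
On 0 ≤ x ≤ a (j ≠ l): ∫sin²(jπx/a) dx = a/2, ∫sin(jπx/a)·sin(lπx/a) dx = 0; diagonal moments ∫x·sin²(jπx/a) dx = a²/4, ∫x²·sin²(jπx/a) dx = a³·(1/6 − 1/(4j²π²)); cross terms ∫x·sin(jπx/a)·sin(lπx/a) dx = 0 for j + l even and −4jla²/(π²(j² − l²)²) for j + l odd, ∫x²·sin(jπx/a)·sin(lπx/a) dx = (−1)^(j+l)·4jla³/(π²(j² − l²)²); higher powers the same way via product-to-sum and parts.
State is unnormalized: ∫|Ψ|² dx = 5.9648, and ∫Ψ*·x²·Ψ dx = 23.883, so ⟨x²⟩ = 23.883 / 5.9648.
⟨x²⟩ = 4.0040.

4.004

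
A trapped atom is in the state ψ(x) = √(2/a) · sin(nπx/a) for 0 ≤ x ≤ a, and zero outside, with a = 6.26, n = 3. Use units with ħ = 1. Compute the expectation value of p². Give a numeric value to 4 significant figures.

p² ψ = −ħ² d²ψ/dx²; ⟨p²⟩ = −ħ² ∫ ψ*·ψ'' dx.
d/dx sin(nπx/a) = (nπ/a)·cos(nπx/a) and d²/dx² sin(nπx/a) = −(nπ/a)²·sin(nπx/a); on 0 ≤ x ≤ a, ∫sin²(nπx/a) dx = a/2 and ∫sin(nπx/a)·cos(nπx/a) dx = 0.
⟨p²⟩ = 2.2667.

2.267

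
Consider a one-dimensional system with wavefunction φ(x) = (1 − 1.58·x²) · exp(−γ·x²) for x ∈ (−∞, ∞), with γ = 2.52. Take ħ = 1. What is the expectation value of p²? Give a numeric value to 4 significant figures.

p² φ = −ħ² d²φ/dx²; ⟨p²⟩ = −ħ² ∫ φ*·φ'' dx / ∫|φ|² dx.
Expand each integrand as polynomial × e^(−2γx²) and use ∫x^(2j)·e^(−2γx²) dx = (2j−1)!!/(4γ)^j · √(π/(2γ)), odd powers → 0; here √(π/(2γ)) = 0.78951. Differentiate with the product rule, d/dx e^(−γx²) = −2γx·e^(−γx²).
State is unnormalized: ∫|φ|² dx = 0.60020, and ∫φ*·(−ħ² φ'') dx = 2.9555, so ⟨p²⟩ = 2.9555 / 0.60020.
⟨p²⟩ = 4.9241.

4.924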